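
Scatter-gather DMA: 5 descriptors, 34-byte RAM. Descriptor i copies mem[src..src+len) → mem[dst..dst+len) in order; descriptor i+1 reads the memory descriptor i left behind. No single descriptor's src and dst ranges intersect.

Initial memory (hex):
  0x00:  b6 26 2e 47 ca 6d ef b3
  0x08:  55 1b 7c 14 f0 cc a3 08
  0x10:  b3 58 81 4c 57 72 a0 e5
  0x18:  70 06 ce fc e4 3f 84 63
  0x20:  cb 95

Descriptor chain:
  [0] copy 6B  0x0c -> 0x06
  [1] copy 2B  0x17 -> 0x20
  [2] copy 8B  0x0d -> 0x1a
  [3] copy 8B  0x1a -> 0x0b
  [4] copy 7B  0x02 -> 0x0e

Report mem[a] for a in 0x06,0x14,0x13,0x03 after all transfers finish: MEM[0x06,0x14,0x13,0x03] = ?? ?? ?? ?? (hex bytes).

#0 dst[0x06+6] := {0xf0,0xcc,0xa3,0x08,0xb3,0x58}
#1 dst[0x20+2] := {0xe5,0x70}
#2 dst[0x1a+8] := {0xcc,0xa3,0x08,0xb3,0x58,0x81,0x4c,0x57}
#3 dst[0x0b+8] := {0xcc,0xa3,0x08,0xb3,0x58,0x81,0x4c,0x57}
#4 dst[0x0e+7] := {0x2e,0x47,0xca,0x6d,0xf0,0xcc,0xa3}
query mem[0x06]=0xf0, mem[0x14]=0xa3, mem[0x13]=0xcc, mem[0x03]=0x47

MEM[0x06,0x14,0x13,0x03] = f0 a3 cc 47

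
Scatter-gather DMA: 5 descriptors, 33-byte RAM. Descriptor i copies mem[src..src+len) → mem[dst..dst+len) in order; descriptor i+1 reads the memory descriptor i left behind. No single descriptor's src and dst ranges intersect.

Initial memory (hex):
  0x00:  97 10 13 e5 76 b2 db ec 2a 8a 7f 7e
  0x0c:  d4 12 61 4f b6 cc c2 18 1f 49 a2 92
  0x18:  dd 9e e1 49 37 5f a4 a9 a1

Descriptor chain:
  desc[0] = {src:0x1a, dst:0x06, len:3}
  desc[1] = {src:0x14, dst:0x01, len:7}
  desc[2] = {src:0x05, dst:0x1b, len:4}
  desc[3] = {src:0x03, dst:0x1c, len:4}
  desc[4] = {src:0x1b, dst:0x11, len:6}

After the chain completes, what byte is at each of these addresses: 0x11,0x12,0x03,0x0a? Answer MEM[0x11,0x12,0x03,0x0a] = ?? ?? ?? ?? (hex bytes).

MEM[0x11,0x12,0x03,0x0a] = dd a2 a2 7f

D0: mem[0x06..0x08] <- [e1 49 37]
D1: mem[0x01..0x07] <- [1f 49 a2 92 dd 9e e1]
D2: mem[0x1b..0x1e] <- [dd 9e e1 37]
D3: mem[0x1c..0x1f] <- [a2 92 dd 9e]
D4: mem[0x11..0x16] <- [dd a2 92 dd 9e a1]
query mem[0x11]=0xdd, mem[0x12]=0xa2, mem[0x03]=0xa2, mem[0x0a]=0x7f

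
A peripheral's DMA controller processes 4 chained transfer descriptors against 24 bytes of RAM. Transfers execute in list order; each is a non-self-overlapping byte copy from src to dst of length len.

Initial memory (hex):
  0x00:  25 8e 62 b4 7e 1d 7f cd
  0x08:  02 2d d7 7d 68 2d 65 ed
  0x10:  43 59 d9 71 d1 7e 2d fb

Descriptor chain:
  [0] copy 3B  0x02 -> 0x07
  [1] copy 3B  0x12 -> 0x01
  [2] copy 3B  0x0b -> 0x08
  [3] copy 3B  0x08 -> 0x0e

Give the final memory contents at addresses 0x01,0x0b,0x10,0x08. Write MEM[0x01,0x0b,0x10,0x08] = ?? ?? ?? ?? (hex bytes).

MEM[0x01,0x0b,0x10,0x08] = d9 7d 2d 7d

#0 dst[0x07+3] := {0x62,0xb4,0x7e}
#1 dst[0x01+3] := {0xd9,0x71,0xd1}
#2 dst[0x08+3] := {0x7d,0x68,0x2d}
#3 dst[0x0e+3] := {0x7d,0x68,0x2d}
query mem[0x01]=0xd9, mem[0x0b]=0x7d, mem[0x10]=0x2d, mem[0x08]=0x7d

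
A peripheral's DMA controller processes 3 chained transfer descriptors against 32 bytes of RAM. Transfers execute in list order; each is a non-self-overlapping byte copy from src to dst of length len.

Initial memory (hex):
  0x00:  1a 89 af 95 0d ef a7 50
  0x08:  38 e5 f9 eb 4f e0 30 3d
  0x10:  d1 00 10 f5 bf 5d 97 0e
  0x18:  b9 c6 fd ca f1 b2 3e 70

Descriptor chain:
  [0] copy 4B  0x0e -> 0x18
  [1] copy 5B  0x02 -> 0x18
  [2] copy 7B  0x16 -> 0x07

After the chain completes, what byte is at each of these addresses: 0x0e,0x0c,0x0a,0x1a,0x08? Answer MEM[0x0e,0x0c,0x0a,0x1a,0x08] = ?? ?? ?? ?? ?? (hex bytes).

[0] 0x0e->0x18 len=4 : 30 3d d1 00
[1] 0x02->0x18 len=5 : af 95 0d ef a7
[2] 0x16->0x07 len=7 : 97 0e af 95 0d ef a7
query mem[0x0e]=0x30, mem[0x0c]=0xef, mem[0x0a]=0x95, mem[0x1a]=0x0d, mem[0x08]=0x0e

MEM[0x0e,0x0c,0x0a,0x1a,0x08] = 30 ef 95 0d 0e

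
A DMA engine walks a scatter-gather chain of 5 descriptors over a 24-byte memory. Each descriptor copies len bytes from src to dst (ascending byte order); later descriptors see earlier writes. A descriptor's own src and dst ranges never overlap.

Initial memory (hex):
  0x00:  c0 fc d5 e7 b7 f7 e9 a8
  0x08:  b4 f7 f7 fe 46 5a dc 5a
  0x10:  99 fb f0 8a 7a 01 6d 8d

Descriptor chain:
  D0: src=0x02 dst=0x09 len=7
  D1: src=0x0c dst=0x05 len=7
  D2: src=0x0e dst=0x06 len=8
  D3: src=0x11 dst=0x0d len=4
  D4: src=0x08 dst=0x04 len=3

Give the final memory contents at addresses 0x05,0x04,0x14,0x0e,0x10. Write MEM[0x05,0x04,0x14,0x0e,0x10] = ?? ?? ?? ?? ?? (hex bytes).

D0: mem[0x09..0x0f] <- [d5 e7 b7 f7 e9 a8 b4]
D1: mem[0x05..0x0b] <- [f7 e9 a8 b4 99 fb f0]
D2: mem[0x06..0x0d] <- [a8 b4 99 fb f0 8a 7a 01]
D3: mem[0x0d..0x10] <- [fb f0 8a 7a]
D4: mem[0x04..0x06] <- [99 fb f0]
query mem[0x05]=0xfb, mem[0x04]=0x99, mem[0x14]=0x7a, mem[0x0e]=0xf0, mem[0x10]=0x7a

MEM[0x05,0x04,0x14,0x0e,0x10] = fb 99 7a f0 7a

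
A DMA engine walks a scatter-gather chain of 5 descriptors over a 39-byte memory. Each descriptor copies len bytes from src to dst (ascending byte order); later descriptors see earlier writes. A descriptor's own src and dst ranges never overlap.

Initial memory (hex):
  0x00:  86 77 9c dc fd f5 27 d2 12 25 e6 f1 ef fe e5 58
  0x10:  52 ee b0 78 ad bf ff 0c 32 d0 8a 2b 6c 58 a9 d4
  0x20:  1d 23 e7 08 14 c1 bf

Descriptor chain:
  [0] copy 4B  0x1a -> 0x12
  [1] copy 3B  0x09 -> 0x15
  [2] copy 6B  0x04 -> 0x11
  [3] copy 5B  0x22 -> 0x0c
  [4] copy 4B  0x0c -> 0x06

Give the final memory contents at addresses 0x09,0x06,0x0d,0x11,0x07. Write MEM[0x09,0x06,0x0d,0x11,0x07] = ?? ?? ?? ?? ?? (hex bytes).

  after D0: wrote 4B at 0x12 = 8a2b6c58
  after D1: wrote 3B at 0x15 = 25e6f1
  after D2: wrote 6B at 0x11 = fdf527d21225
  after D3: wrote 5B at 0x0c = e70814c1bf
  after D4: wrote 4B at 0x06 = e70814c1
query mem[0x09]=0xc1, mem[0x06]=0xe7, mem[0x0d]=0x08, mem[0x11]=0xfd, mem[0x07]=0x08

MEM[0x09,0x06,0x0d,0x11,0x07] = c1 e7 08 fd 08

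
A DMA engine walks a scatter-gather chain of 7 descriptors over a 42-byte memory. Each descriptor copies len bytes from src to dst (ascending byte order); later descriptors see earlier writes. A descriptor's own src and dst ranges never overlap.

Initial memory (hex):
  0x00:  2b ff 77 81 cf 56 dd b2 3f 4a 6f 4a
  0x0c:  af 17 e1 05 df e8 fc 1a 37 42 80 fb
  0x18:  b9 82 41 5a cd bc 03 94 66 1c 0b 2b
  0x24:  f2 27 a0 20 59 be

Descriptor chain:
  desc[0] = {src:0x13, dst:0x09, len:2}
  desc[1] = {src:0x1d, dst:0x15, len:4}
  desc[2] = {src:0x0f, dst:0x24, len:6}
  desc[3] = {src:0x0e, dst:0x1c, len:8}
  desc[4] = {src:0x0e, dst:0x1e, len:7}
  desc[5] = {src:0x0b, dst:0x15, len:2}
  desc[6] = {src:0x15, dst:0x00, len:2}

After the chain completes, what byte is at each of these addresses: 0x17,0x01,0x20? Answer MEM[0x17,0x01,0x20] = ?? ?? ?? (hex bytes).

MEM[0x17,0x01,0x20] = 94 af df

D0: mem[0x09..0x0a] <- [1a 37]
D1: mem[0x15..0x18] <- [bc 03 94 66]
D2: mem[0x24..0x29] <- [05 df e8 fc 1a 37]
D3: mem[0x1c..0x23] <- [e1 05 df e8 fc 1a 37 bc]
D4: mem[0x1e..0x24] <- [e1 05 df e8 fc 1a 37]
D5: mem[0x15..0x16] <- [4a af]
D6: mem[0x00..0x01] <- [4a af]
query mem[0x17]=0x94, mem[0x01]=0xaf, mem[0x20]=0xdf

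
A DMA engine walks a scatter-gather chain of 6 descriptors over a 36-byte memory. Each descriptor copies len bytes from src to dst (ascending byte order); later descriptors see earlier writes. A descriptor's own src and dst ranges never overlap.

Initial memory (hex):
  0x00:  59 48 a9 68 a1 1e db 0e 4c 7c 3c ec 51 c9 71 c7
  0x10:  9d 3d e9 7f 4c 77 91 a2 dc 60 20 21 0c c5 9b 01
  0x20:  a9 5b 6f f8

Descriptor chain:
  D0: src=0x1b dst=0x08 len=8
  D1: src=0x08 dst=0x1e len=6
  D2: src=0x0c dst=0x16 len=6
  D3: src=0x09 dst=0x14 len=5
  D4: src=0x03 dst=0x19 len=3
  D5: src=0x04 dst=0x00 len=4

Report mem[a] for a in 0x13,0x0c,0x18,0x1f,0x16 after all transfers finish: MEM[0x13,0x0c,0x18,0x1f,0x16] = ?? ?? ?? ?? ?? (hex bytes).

#0 dst[0x08+8] := {0x21,0x0c,0xc5,0x9b,0x01,0xa9,0x5b,0x6f}
#1 dst[0x1e+6] := {0x21,0x0c,0xc5,0x9b,0x01,0xa9}
#2 dst[0x16+6] := {0x01,0xa9,0x5b,0x6f,0x9d,0x3d}
#3 dst[0x14+5] := {0x0c,0xc5,0x9b,0x01,0xa9}
#4 dst[0x19+3] := {0x68,0xa1,0x1e}
#5 dst[0x00+4] := {0xa1,0x1e,0xdb,0x0e}
query mem[0x13]=0x7f, mem[0x0c]=0x01, mem[0x18]=0xa9, mem[0x1f]=0x0c, mem[0x16]=0x9b

MEM[0x13,0x0c,0x18,0x1f,0x16] = 7f 01 a9 0c 9b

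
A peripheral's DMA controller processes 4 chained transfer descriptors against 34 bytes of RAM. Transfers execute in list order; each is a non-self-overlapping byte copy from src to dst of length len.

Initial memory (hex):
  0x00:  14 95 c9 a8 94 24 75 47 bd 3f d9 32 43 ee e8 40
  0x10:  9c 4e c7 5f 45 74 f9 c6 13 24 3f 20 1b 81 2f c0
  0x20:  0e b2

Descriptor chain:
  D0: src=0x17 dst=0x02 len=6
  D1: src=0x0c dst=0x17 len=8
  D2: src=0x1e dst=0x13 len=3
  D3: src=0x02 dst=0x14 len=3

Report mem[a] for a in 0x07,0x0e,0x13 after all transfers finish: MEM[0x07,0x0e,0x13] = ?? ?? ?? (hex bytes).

MEM[0x07,0x0e,0x13] = 1b e8 5f

#0 dst[0x02+6] := {0xc6,0x13,0x24,0x3f,0x20,0x1b}
#1 dst[0x17+8] := {0x43,0xee,0xe8,0x40,0x9c,0x4e,0xc7,0x5f}
#2 dst[0x13+3] := {0x5f,0xc0,0x0e}
#3 dst[0x14+3] := {0xc6,0x13,0x24}
query mem[0x07]=0x1b, mem[0x0e]=0xe8, mem[0x13]=0x5f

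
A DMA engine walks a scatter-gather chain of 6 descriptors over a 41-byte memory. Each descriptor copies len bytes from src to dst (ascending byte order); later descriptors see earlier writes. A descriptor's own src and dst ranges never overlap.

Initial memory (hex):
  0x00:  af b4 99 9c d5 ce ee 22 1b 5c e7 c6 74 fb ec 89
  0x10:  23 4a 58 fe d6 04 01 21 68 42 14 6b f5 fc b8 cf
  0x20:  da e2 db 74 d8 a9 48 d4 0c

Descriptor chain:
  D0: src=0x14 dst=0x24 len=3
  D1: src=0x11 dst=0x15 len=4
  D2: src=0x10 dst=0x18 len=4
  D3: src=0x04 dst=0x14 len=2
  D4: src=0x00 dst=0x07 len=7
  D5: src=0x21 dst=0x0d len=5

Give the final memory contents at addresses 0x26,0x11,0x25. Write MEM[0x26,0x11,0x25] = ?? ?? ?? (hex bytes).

MEM[0x26,0x11,0x25] = 01 04 04

[0] 0x14->0x24 len=3 : d6 04 01
[1] 0x11->0x15 len=4 : 4a 58 fe d6
[2] 0x10->0x18 len=4 : 23 4a 58 fe
[3] 0x04->0x14 len=2 : d5 ce
[4] 0x00->0x07 len=7 : af b4 99 9c d5 ce ee
[5] 0x21->0x0d len=5 : e2 db 74 d6 04
query mem[0x26]=0x01, mem[0x11]=0x04, mem[0x25]=0x04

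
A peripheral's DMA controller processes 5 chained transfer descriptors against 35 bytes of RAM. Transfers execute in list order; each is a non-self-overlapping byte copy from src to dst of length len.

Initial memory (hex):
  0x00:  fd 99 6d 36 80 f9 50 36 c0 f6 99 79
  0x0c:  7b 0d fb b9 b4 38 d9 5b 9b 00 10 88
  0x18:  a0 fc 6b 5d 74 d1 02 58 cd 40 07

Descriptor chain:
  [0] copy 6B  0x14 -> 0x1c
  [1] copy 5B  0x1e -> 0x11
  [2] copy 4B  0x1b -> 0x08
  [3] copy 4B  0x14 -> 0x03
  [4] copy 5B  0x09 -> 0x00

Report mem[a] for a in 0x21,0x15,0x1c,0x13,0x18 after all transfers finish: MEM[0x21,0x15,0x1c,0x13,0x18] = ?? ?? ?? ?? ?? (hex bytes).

  after D0: wrote 6B at 0x1c = 9b001088a0fc
  after D1: wrote 5B at 0x11 = 1088a0fc07
  after D2: wrote 4B at 0x08 = 5d9b0010
  after D3: wrote 4B at 0x03 = fc071088
  after D4: wrote 5B at 0x00 = 9b00107b0d
query mem[0x21]=0xfc, mem[0x15]=0x07, mem[0x1c]=0x9b, mem[0x13]=0xa0, mem[0x18]=0xa0

MEM[0x21,0x15,0x1c,0x13,0x18] = fc 07 9b a0 a0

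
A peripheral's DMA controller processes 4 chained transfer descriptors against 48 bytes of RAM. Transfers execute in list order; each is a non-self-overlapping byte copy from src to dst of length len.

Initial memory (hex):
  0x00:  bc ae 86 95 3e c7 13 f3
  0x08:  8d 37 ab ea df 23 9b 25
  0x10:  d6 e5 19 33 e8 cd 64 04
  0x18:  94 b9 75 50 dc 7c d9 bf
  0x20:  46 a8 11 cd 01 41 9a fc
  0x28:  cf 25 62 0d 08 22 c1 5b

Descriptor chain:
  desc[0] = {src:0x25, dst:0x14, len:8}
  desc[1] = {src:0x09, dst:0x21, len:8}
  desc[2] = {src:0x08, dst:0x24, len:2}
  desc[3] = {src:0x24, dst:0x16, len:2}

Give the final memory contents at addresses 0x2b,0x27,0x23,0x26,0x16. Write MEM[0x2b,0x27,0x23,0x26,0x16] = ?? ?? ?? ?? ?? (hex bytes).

MEM[0x2b,0x27,0x23,0x26,0x16] = 0d 25 ea 9b 8d

[0] 0x25->0x14 len=8 : 41 9a fc cf 25 62 0d 08
[1] 0x09->0x21 len=8 : 37 ab ea df 23 9b 25 d6
[2] 0x08->0x24 len=2 : 8d 37
[3] 0x24->0x16 len=2 : 8d 37
query mem[0x2b]=0x0d, mem[0x27]=0x25, mem[0x23]=0xea, mem[0x26]=0x9b, mem[0x16]=0x8d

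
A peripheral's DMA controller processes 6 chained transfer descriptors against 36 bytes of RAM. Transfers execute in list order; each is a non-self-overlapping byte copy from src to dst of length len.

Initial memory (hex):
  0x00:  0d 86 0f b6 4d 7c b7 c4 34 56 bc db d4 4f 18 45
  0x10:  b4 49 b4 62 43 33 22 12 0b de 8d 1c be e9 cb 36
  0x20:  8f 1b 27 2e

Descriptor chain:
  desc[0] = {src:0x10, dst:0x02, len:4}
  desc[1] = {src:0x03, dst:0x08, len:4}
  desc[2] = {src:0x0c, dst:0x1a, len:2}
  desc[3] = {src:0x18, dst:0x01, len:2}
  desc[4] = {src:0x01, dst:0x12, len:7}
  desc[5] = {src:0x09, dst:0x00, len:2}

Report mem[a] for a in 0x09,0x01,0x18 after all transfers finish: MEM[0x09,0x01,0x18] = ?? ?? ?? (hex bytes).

D0: mem[0x02..0x05] <- [b4 49 b4 62]
D1: mem[0x08..0x0b] <- [49 b4 62 b7]
D2: mem[0x1a..0x1b] <- [d4 4f]
D3: mem[0x01..0x02] <- [0b de]
D4: mem[0x12..0x18] <- [0b de 49 b4 62 b7 c4]
D5: mem[0x00..0x01] <- [b4 62]
query mem[0x09]=0xb4, mem[0x01]=0x62, mem[0x18]=0xc4

MEM[0x09,0x01,0x18] = b4 62 c4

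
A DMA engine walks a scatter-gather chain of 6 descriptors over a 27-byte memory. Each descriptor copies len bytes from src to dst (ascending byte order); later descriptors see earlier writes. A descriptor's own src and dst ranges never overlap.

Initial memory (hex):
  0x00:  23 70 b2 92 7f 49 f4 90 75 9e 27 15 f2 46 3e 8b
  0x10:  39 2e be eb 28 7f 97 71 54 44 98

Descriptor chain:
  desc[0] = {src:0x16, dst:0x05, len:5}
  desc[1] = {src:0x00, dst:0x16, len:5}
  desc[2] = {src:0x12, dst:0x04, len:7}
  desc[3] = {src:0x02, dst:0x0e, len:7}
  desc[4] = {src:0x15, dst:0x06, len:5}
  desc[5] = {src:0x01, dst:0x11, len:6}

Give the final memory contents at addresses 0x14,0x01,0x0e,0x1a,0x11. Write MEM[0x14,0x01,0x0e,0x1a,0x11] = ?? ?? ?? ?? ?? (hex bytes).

  after D0: wrote 5B at 0x05 = 9771544498
  after D1: wrote 5B at 0x16 = 2370b2927f
  after D2: wrote 7B at 0x04 = beeb287f2370b2
  after D3: wrote 7B at 0x0e = b292beeb287f23
  after D4: wrote 5B at 0x06 = 7f2370b292
  after D5: wrote 6B at 0x11 = 70b292beeb7f
query mem[0x14]=0xbe, mem[0x01]=0x70, mem[0x0e]=0xb2, mem[0x1a]=0x7f, mem[0x11]=0x70

MEM[0x14,0x01,0x0e,0x1a,0x11] = be 70 b2 7f 70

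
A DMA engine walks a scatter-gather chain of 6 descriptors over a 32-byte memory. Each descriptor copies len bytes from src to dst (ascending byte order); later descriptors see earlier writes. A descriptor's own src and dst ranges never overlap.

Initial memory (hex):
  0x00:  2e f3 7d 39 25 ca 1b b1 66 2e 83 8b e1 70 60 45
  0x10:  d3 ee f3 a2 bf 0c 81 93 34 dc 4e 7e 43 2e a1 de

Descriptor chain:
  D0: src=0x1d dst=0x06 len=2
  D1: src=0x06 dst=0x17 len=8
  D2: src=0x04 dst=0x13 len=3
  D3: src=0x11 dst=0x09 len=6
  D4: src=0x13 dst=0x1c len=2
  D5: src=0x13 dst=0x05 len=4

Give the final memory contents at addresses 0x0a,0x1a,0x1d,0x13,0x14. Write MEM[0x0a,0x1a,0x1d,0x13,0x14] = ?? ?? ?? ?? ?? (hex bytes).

  after D0: wrote 2B at 0x06 = 2ea1
  after D1: wrote 8B at 0x17 = 2ea1662e838be170
  after D2: wrote 3B at 0x13 = 25ca2e
  after D3: wrote 6B at 0x09 = eef325ca2e81
  after D4: wrote 2B at 0x1c = 25ca
  after D5: wrote 4B at 0x05 = 25ca2e81
query mem[0x0a]=0xf3, mem[0x1a]=0x2e, mem[0x1d]=0xca, mem[0x13]=0x25, mem[0x14]=0xca

MEM[0x0a,0x1a,0x1d,0x13,0x14] = f3 2e ca 25 ca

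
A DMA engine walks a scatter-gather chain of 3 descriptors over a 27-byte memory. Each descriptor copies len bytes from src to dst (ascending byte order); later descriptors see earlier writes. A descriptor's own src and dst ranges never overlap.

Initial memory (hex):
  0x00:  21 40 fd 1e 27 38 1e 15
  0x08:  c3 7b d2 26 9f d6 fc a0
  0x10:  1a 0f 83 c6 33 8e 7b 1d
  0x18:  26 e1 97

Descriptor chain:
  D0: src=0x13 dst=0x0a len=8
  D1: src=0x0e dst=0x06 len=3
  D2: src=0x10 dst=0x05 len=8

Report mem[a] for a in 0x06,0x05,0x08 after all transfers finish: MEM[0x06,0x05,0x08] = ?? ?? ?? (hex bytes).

D0: mem[0x0a..0x11] <- [c6 33 8e 7b 1d 26 e1 97]
D1: mem[0x06..0x08] <- [1d 26 e1]
D2: mem[0x05..0x0c] <- [e1 97 83 c6 33 8e 7b 1d]
query mem[0x06]=0x97, mem[0x05]=0xe1, mem[0x08]=0xc6

MEM[0x06,0x05,0x08] = 97 e1 c6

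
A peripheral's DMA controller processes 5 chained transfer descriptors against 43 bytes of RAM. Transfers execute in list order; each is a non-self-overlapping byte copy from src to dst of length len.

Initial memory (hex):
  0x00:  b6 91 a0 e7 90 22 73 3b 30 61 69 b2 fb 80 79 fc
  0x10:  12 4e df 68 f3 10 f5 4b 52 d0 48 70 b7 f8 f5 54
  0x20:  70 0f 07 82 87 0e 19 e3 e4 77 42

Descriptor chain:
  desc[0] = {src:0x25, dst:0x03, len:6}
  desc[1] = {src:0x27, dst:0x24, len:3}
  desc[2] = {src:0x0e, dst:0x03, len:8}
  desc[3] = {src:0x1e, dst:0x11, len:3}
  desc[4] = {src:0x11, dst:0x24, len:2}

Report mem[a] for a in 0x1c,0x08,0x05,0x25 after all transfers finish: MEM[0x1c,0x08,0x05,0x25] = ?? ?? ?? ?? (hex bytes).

#0 dst[0x03+6] := {0x0e,0x19,0xe3,0xe4,0x77,0x42}
#1 dst[0x24+3] := {0xe3,0xe4,0x77}
#2 dst[0x03+8] := {0x79,0xfc,0x12,0x4e,0xdf,0x68,0xf3,0x10}
#3 dst[0x11+3] := {0xf5,0x54,0x70}
#4 dst[0x24+2] := {0xf5,0x54}
query mem[0x1c]=0xb7, mem[0x08]=0x68, mem[0x05]=0x12, mem[0x25]=0x54

MEM[0x1c,0x08,0x05,0x25] = b7 68 12 54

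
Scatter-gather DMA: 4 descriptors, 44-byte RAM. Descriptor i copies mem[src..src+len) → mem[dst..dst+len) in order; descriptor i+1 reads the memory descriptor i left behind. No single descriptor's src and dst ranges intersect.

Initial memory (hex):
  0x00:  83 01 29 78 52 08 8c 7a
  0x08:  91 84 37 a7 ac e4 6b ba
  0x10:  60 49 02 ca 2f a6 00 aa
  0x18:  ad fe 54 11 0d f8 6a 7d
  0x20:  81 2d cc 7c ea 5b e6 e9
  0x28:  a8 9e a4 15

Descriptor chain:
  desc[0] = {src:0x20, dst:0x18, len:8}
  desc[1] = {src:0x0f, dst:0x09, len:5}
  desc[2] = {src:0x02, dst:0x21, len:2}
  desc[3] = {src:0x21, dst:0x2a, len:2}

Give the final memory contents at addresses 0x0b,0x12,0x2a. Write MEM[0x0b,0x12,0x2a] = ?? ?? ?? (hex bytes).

[0] 0x20->0x18 len=8 : 81 2d cc 7c ea 5b e6 e9
[1] 0x0f->0x09 len=5 : ba 60 49 02 ca
[2] 0x02->0x21 len=2 : 29 78
[3] 0x21->0x2a len=2 : 29 78
query mem[0x0b]=0x49, mem[0x12]=0x02, mem[0x2a]=0x29

MEM[0x0b,0x12,0x2a] = 49 02 29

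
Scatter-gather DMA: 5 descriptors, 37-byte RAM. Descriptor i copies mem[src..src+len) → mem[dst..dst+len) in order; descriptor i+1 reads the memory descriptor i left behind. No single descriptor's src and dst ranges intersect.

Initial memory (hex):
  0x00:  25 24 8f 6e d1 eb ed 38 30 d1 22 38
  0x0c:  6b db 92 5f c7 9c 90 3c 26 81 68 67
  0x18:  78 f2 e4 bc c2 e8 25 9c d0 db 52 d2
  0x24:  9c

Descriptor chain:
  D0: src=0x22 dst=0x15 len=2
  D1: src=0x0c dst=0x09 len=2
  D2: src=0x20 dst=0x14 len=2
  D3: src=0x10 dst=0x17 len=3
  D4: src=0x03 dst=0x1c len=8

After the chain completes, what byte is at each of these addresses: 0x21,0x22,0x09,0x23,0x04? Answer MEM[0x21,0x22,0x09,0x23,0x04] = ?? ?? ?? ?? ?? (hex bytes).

#0 dst[0x15+2] := {0x52,0xd2}
#1 dst[0x09+2] := {0x6b,0xdb}
#2 dst[0x14+2] := {0xd0,0xdb}
#3 dst[0x17+3] := {0xc7,0x9c,0x90}
#4 dst[0x1c+8] := {0x6e,0xd1,0xeb,0xed,0x38,0x30,0x6b,0xdb}
query mem[0x21]=0x30, mem[0x22]=0x6b, mem[0x09]=0x6b, mem[0x23]=0xdb, mem[0x04]=0xd1

MEM[0x21,0x22,0x09,0x23,0x04] = 30 6b 6b db d1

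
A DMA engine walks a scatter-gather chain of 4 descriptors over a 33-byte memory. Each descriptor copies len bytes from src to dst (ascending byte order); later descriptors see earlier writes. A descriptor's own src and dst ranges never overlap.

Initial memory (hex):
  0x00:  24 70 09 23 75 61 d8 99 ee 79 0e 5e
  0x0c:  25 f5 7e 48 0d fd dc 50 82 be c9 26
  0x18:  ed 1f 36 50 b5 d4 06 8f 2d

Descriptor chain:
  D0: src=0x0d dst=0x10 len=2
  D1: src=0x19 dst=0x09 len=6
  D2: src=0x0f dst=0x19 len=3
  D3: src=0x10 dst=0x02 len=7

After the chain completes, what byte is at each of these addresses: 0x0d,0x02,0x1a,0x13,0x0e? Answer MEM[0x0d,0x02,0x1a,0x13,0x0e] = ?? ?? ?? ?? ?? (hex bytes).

MEM[0x0d,0x02,0x1a,0x13,0x0e] = d4 f5 f5 50 06

#0 dst[0x10+2] := {0xf5,0x7e}
#1 dst[0x09+6] := {0x1f,0x36,0x50,0xb5,0xd4,0x06}
#2 dst[0x19+3] := {0x48,0xf5,0x7e}
#3 dst[0x02+7] := {0xf5,0x7e,0xdc,0x50,0x82,0xbe,0xc9}
query mem[0x0d]=0xd4, mem[0x02]=0xf5, mem[0x1a]=0xf5, mem[0x13]=0x50, mem[0x0e]=0x06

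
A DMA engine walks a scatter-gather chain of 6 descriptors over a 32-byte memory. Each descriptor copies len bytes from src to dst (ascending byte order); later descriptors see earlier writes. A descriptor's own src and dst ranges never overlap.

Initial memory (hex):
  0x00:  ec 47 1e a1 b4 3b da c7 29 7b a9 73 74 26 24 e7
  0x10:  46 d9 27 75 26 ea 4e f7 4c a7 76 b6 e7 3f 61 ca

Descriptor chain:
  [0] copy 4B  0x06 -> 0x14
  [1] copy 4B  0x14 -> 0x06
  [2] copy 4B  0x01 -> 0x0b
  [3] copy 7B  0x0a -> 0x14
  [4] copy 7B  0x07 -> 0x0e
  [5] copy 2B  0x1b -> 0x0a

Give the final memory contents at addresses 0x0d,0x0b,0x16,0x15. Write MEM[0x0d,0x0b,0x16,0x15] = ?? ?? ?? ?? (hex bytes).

  after D0: wrote 4B at 0x14 = dac7297b
  after D1: wrote 4B at 0x06 = dac7297b
  after D2: wrote 4B at 0x0b = 471ea1b4
  after D3: wrote 7B at 0x14 = a9471ea1b4e746
  after D4: wrote 7B at 0x0e = c7297ba9471ea1
  after D5: wrote 2B at 0x0a = b6e7
query mem[0x0d]=0xa1, mem[0x0b]=0xe7, mem[0x16]=0x1e, mem[0x15]=0x47

MEM[0x0d,0x0b,0x16,0x15] = a1 e7 1e 47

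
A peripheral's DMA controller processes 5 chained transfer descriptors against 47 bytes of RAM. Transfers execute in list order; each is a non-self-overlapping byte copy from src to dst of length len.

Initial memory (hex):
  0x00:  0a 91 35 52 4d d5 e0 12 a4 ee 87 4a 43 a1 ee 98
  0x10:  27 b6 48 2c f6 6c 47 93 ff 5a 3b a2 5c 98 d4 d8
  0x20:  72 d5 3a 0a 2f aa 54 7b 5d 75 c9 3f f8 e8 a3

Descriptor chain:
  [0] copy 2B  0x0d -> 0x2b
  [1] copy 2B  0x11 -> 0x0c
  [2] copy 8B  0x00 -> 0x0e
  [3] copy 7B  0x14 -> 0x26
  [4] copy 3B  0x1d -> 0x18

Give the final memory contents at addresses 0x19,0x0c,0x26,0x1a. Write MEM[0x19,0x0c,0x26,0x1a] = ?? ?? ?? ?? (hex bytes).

[0] 0x0d->0x2b len=2 : a1 ee
[1] 0x11->0x0c len=2 : b6 48
[2] 0x00->0x0e len=8 : 0a 91 35 52 4d d5 e0 12
[3] 0x14->0x26 len=7 : e0 12 47 93 ff 5a 3b
[4] 0x1d->0x18 len=3 : 98 d4 d8
query mem[0x19]=0xd4, mem[0x0c]=0xb6, mem[0x26]=0xe0, mem[0x1a]=0xd8

MEM[0x19,0x0c,0x26,0x1a] = d4 b6 e0 d8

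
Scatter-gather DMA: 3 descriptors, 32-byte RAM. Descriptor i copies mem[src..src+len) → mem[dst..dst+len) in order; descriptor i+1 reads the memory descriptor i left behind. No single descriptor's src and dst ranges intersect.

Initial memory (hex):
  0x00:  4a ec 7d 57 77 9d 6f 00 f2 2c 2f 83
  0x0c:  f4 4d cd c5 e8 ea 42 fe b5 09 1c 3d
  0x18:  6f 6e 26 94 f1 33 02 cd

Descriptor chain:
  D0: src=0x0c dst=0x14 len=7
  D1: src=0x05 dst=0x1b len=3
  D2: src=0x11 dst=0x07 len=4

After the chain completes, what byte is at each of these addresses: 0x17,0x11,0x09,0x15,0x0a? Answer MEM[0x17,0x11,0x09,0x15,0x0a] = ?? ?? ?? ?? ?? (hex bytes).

  after D0: wrote 7B at 0x14 = f44dcdc5e8ea42
  after D1: wrote 3B at 0x1b = 9d6f00
  after D2: wrote 4B at 0x07 = ea42fef4
query mem[0x17]=0xc5, mem[0x11]=0xea, mem[0x09]=0xfe, mem[0x15]=0x4d, mem[0x0a]=0xf4

MEM[0x17,0x11,0x09,0x15,0x0a] = c5 ea fe 4d f4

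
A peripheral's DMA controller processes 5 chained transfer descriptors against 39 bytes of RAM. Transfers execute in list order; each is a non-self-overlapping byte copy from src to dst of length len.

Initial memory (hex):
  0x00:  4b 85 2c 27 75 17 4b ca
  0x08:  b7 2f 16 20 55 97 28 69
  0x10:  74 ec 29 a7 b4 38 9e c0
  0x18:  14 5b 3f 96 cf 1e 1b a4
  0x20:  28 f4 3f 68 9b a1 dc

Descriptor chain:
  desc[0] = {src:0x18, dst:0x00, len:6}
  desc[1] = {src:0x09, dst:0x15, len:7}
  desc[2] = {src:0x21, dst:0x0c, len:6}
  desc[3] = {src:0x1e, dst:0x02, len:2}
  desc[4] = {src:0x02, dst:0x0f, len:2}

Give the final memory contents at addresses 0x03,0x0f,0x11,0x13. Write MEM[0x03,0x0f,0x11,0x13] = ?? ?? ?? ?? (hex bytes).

MEM[0x03,0x0f,0x11,0x13] = a4 1b dc a7

[0] 0x18->0x00 len=6 : 14 5b 3f 96 cf 1e
[1] 0x09->0x15 len=7 : 2f 16 20 55 97 28 69
[2] 0x21->0x0c len=6 : f4 3f 68 9b a1 dc
[3] 0x1e->0x02 len=2 : 1b a4
[4] 0x02->0x0f len=2 : 1b a4
query mem[0x03]=0xa4, mem[0x0f]=0x1b, mem[0x11]=0xdc, mem[0x13]=0xa7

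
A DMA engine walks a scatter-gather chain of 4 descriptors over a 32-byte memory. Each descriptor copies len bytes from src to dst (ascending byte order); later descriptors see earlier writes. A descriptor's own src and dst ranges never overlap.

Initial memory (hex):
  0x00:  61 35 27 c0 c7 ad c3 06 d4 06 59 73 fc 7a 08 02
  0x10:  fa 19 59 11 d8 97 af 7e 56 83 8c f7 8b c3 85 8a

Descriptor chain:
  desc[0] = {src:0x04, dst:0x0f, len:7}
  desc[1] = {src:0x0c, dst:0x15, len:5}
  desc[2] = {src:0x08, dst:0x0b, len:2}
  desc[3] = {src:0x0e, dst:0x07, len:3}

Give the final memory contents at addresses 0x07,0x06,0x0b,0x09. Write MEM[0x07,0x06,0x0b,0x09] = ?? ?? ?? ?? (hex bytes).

#0 dst[0x0f+7] := {0xc7,0xad,0xc3,0x06,0xd4,0x06,0x59}
#1 dst[0x15+5] := {0xfc,0x7a,0x08,0xc7,0xad}
#2 dst[0x0b+2] := {0xd4,0x06}
#3 dst[0x07+3] := {0x08,0xc7,0xad}
query mem[0x07]=0x08, mem[0x06]=0xc3, mem[0x0b]=0xd4, mem[0x09]=0xad

MEM[0x07,0x06,0x0b,0x09] = 08 c3 d4 ad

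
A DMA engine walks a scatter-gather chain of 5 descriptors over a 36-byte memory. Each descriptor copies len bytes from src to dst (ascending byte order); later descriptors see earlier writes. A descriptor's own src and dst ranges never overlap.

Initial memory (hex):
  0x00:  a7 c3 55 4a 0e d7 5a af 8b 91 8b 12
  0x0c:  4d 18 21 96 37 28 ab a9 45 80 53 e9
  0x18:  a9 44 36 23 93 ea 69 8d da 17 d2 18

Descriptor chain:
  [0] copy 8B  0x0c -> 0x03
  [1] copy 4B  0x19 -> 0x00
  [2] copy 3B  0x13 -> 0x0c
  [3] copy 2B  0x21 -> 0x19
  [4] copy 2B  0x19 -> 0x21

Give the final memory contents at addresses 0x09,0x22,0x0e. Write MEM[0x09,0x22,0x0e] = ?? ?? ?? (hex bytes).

MEM[0x09,0x22,0x0e] = ab d2 80

#0 dst[0x03+8] := {0x4d,0x18,0x21,0x96,0x37,0x28,0xab,0xa9}
#1 dst[0x00+4] := {0x44,0x36,0x23,0x93}
#2 dst[0x0c+3] := {0xa9,0x45,0x80}
#3 dst[0x19+2] := {0x17,0xd2}
#4 dst[0x21+2] := {0x17,0xd2}
query mem[0x09]=0xab, mem[0x22]=0xd2, mem[0x0e]=0x80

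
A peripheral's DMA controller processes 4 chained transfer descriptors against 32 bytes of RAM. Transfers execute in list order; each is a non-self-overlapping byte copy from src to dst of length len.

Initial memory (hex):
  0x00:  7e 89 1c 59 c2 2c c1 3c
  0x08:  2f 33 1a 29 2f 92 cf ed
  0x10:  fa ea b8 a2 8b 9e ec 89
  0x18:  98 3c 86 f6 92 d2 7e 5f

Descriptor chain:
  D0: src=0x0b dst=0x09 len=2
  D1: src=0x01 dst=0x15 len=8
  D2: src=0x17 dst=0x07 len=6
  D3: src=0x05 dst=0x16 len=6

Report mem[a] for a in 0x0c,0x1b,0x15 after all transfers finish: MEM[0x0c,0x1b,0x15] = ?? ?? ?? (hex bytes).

MEM[0x0c,0x1b,0x15] = 2f c1 89

D0: mem[0x09..0x0a] <- [29 2f]
D1: mem[0x15..0x1c] <- [89 1c 59 c2 2c c1 3c 2f]
D2: mem[0x07..0x0c] <- [59 c2 2c c1 3c 2f]
D3: mem[0x16..0x1b] <- [2c c1 59 c2 2c c1]
query mem[0x0c]=0x2f, mem[0x1b]=0xc1, mem[0x15]=0x89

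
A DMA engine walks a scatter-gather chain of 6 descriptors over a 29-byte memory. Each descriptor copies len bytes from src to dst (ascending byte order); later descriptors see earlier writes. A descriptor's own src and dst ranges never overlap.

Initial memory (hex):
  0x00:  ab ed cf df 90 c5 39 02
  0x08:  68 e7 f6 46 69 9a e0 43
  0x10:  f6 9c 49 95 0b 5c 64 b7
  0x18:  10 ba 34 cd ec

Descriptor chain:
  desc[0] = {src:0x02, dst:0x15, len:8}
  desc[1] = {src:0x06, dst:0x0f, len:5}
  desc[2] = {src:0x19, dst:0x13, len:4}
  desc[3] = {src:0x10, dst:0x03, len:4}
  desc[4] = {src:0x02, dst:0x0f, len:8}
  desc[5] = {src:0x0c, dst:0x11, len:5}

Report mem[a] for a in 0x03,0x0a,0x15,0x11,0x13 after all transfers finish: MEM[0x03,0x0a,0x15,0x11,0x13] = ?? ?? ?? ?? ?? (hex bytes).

MEM[0x03,0x0a,0x15,0x11,0x13] = 02 f6 02 69 e0

D0: mem[0x15..0x1c] <- [cf df 90 c5 39 02 68 e7]
D1: mem[0x0f..0x13] <- [39 02 68 e7 f6]
D2: mem[0x13..0x16] <- [39 02 68 e7]
D3: mem[0x03..0x06] <- [02 68 e7 39]
D4: mem[0x0f..0x16] <- [cf 02 68 e7 39 02 68 e7]
D5: mem[0x11..0x15] <- [69 9a e0 cf 02]
query mem[0x03]=0x02, mem[0x0a]=0xf6, mem[0x15]=0x02, mem[0x11]=0x69, mem[0x13]=0xe0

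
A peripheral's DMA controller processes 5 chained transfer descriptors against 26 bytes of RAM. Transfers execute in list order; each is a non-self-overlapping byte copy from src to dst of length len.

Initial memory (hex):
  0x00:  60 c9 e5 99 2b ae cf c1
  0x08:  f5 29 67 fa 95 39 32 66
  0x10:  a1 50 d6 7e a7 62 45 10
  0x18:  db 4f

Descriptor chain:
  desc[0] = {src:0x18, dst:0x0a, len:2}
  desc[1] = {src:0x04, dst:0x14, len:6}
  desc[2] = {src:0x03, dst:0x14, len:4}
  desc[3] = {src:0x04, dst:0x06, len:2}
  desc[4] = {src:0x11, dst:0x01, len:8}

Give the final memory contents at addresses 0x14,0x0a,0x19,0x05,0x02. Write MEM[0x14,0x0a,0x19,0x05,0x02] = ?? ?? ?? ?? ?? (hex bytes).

MEM[0x14,0x0a,0x19,0x05,0x02] = 99 db 29 2b d6

D0: mem[0x0a..0x0b] <- [db 4f]
D1: mem[0x14..0x19] <- [2b ae cf c1 f5 29]
D2: mem[0x14..0x17] <- [99 2b ae cf]
D3: mem[0x06..0x07] <- [2b ae]
D4: mem[0x01..0x08] <- [50 d6 7e 99 2b ae cf f5]
query mem[0x14]=0x99, mem[0x0a]=0xdb, mem[0x19]=0x29, mem[0x05]=0x2b, mem[0x02]=0xd6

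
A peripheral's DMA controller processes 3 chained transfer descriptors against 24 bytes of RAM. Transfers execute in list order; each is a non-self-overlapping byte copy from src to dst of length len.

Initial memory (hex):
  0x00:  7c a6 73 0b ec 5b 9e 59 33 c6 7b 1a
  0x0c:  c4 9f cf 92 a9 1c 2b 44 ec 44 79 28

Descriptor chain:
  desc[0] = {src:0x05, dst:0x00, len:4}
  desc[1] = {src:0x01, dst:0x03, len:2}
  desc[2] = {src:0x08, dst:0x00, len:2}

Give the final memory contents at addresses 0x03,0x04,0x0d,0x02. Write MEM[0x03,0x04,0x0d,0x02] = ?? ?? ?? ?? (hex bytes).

MEM[0x03,0x04,0x0d,0x02] = 9e 59 9f 59

  after D0: wrote 4B at 0x00 = 5b9e5933
  after D1: wrote 2B at 0x03 = 9e59
  after D2: wrote 2B at 0x00 = 33c6
query mem[0x03]=0x9e, mem[0x04]=0x59, mem[0x0d]=0x9f, mem[0x02]=0x59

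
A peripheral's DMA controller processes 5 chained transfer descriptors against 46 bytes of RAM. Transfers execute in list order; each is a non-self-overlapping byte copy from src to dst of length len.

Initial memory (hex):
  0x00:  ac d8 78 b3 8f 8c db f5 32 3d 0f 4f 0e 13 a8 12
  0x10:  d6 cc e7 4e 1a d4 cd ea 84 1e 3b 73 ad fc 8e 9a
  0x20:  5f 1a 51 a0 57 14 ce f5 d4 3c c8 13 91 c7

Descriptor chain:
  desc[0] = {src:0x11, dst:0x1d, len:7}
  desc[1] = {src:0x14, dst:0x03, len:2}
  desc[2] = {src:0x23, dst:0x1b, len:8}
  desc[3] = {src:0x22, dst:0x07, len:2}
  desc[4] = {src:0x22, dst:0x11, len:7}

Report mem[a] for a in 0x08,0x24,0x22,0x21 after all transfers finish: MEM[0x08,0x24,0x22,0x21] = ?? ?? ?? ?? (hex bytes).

  after D0: wrote 7B at 0x1d = cce74e1ad4cdea
  after D1: wrote 2B at 0x03 = 1ad4
  after D2: wrote 8B at 0x1b = ea5714cef5d43cc8
  after D3: wrote 2B at 0x07 = c8ea
  after D4: wrote 7B at 0x11 = c8ea5714cef5d4
query mem[0x08]=0xea, mem[0x24]=0x57, mem[0x22]=0xc8, mem[0x21]=0x3c

MEM[0x08,0x24,0x22,0x21] = ea 57 c8 3c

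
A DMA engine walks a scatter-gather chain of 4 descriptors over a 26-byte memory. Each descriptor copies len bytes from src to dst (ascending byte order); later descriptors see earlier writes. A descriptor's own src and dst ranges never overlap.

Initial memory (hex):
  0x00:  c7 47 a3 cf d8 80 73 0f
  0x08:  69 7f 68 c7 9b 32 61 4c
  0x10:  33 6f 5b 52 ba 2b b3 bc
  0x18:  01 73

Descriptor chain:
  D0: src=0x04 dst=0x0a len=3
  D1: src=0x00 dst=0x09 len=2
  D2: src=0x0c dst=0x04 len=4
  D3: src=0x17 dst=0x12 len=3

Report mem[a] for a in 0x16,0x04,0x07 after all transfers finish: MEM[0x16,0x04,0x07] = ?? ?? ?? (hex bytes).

[0] 0x04->0x0a len=3 : d8 80 73
[1] 0x00->0x09 len=2 : c7 47
[2] 0x0c->0x04 len=4 : 73 32 61 4c
[3] 0x17->0x12 len=3 : bc 01 73
query mem[0x16]=0xb3, mem[0x04]=0x73, mem[0x07]=0x4c

MEM[0x16,0x04,0x07] = b3 73 4c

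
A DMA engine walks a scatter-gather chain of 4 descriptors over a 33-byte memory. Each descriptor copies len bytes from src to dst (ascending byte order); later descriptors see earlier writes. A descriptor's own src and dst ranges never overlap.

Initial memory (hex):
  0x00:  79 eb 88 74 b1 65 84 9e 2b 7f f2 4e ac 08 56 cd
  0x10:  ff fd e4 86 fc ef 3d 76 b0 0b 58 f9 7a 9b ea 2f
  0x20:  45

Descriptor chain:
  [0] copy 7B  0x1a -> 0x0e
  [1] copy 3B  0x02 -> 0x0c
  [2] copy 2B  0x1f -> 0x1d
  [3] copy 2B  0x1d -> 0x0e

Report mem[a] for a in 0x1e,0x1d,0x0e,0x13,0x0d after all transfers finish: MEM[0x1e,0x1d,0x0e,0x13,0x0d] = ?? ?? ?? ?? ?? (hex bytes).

#0 dst[0x0e+7] := {0x58,0xf9,0x7a,0x9b,0xea,0x2f,0x45}
#1 dst[0x0c+3] := {0x88,0x74,0xb1}
#2 dst[0x1d+2] := {0x2f,0x45}
#3 dst[0x0e+2] := {0x2f,0x45}
query mem[0x1e]=0x45, mem[0x1d]=0x2f, mem[0x0e]=0x2f, mem[0x13]=0x2f, mem[0x0d]=0x74

MEM[0x1e,0x1d,0x0e,0x13,0x0d] = 45 2f 2f 2f 74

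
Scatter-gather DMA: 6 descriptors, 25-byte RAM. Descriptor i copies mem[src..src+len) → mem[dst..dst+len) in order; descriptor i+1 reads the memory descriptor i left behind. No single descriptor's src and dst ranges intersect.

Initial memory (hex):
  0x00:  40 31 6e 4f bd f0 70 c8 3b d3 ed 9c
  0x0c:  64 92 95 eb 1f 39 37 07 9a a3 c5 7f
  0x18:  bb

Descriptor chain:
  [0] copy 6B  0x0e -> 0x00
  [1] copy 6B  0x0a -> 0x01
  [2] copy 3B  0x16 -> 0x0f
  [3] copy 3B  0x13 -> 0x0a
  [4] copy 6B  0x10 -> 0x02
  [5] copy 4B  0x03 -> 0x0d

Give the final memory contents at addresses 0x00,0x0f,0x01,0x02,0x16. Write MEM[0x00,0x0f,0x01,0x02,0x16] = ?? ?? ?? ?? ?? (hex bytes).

MEM[0x00,0x0f,0x01,0x02,0x16] = 95 07 ed 7f c5

  after D0: wrote 6B at 0x00 = 95eb1f393707
  after D1: wrote 6B at 0x01 = ed9c649295eb
  after D2: wrote 3B at 0x0f = c57fbb
  after D3: wrote 3B at 0x0a = 079aa3
  after D4: wrote 6B at 0x02 = 7fbb37079aa3
  after D5: wrote 4B at 0x0d = bb37079a
query mem[0x00]=0x95, mem[0x0f]=0x07, mem[0x01]=0xed, mem[0x02]=0x7f, mem[0x16]=0xc5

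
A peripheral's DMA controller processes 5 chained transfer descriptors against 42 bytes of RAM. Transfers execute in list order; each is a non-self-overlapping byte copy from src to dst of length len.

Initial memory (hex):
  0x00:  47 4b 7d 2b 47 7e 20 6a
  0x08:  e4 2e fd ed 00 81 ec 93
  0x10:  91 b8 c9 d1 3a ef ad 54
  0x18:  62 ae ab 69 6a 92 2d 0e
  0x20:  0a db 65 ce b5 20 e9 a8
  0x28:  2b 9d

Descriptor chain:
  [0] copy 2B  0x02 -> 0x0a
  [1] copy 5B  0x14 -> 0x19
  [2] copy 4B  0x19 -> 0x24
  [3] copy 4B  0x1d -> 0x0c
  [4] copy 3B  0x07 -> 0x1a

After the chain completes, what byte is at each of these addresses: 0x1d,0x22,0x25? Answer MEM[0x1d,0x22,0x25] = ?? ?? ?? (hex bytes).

#0 dst[0x0a+2] := {0x7d,0x2b}
#1 dst[0x19+5] := {0x3a,0xef,0xad,0x54,0x62}
#2 dst[0x24+4] := {0x3a,0xef,0xad,0x54}
#3 dst[0x0c+4] := {0x62,0x2d,0x0e,0x0a}
#4 dst[0x1a+3] := {0x6a,0xe4,0x2e}
query mem[0x1d]=0x62, mem[0x22]=0x65, mem[0x25]=0xef

MEM[0x1d,0x22,0x25] = 62 65 ef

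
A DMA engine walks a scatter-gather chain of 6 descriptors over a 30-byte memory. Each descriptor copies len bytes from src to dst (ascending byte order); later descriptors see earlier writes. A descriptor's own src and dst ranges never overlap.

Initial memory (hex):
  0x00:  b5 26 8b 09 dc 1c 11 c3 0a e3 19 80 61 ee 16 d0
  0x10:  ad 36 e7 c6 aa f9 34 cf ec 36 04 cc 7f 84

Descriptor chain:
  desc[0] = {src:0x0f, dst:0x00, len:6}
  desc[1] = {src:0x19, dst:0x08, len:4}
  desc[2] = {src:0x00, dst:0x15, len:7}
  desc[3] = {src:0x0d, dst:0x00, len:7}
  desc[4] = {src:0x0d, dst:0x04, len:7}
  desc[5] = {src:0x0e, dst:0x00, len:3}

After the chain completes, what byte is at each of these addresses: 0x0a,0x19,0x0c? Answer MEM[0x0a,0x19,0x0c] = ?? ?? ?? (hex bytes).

MEM[0x0a,0x19,0x0c] = c6 c6 61

#0 dst[0x00+6] := {0xd0,0xad,0x36,0xe7,0xc6,0xaa}
#1 dst[0x08+4] := {0x36,0x04,0xcc,0x7f}
#2 dst[0x15+7] := {0xd0,0xad,0x36,0xe7,0xc6,0xaa,0x11}
#3 dst[0x00+7] := {0xee,0x16,0xd0,0xad,0x36,0xe7,0xc6}
#4 dst[0x04+7] := {0xee,0x16,0xd0,0xad,0x36,0xe7,0xc6}
#5 dst[0x00+3] := {0x16,0xd0,0xad}
query mem[0x0a]=0xc6, mem[0x19]=0xc6, mem[0x0c]=0x61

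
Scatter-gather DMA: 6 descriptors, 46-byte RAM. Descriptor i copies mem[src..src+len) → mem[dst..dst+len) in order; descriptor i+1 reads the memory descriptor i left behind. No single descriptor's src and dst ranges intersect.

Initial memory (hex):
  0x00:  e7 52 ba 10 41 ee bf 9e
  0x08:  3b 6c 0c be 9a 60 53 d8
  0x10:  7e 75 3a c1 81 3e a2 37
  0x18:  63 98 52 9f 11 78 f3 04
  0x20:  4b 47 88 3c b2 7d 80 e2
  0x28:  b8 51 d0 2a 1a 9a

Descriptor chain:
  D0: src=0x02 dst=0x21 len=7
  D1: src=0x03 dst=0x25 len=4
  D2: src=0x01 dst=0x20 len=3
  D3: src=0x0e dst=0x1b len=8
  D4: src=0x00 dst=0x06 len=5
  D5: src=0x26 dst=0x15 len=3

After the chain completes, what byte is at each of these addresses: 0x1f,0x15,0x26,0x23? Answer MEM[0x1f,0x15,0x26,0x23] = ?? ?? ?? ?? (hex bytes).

D0: mem[0x21..0x27] <- [ba 10 41 ee bf 9e 3b]
D1: mem[0x25..0x28] <- [10 41 ee bf]
D2: mem[0x20..0x22] <- [52 ba 10]
D3: mem[0x1b..0x22] <- [53 d8 7e 75 3a c1 81 3e]
D4: mem[0x06..0x0a] <- [e7 52 ba 10 41]
D5: mem[0x15..0x17] <- [41 ee bf]
query mem[0x1f]=0x3a, mem[0x15]=0x41, mem[0x26]=0x41, mem[0x23]=0x41

MEM[0x1f,0x15,0x26,0x23] = 3a 41 41 41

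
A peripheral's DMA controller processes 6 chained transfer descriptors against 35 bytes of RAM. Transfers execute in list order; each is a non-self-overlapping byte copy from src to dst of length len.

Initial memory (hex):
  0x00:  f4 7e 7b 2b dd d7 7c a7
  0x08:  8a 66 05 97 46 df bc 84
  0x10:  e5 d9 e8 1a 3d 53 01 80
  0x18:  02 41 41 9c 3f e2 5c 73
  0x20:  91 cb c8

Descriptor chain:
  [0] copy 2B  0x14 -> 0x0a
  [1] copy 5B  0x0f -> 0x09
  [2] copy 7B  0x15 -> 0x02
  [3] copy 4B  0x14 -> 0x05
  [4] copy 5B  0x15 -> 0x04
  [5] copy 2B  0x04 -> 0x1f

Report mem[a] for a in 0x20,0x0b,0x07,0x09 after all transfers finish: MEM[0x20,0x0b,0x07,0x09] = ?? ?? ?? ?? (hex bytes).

MEM[0x20,0x0b,0x07,0x09] = 01 d9 02 84

  after D0: wrote 2B at 0x0a = 3d53
  after D1: wrote 5B at 0x09 = 84e5d9e81a
  after D2: wrote 7B at 0x02 = 5301800241419c
  after D3: wrote 4B at 0x05 = 3d530180
  after D4: wrote 5B at 0x04 = 5301800241
  after D5: wrote 2B at 0x1f = 5301
query mem[0x20]=0x01, mem[0x0b]=0xd9, mem[0x07]=0x02, mem[0x09]=0x84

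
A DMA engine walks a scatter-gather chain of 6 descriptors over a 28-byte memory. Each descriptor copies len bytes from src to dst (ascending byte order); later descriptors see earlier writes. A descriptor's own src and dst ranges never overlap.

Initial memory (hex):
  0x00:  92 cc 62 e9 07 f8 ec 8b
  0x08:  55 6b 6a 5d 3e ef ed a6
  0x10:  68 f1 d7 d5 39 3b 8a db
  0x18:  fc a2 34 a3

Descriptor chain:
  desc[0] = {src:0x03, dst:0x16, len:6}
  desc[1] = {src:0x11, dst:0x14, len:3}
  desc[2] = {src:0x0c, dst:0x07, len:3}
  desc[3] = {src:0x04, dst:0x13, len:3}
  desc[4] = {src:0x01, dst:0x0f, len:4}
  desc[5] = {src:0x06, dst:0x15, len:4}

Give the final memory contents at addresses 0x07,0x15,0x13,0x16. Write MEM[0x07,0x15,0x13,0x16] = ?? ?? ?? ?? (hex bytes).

MEM[0x07,0x15,0x13,0x16] = 3e ec 07 3e

[0] 0x03->0x16 len=6 : e9 07 f8 ec 8b 55
[1] 0x11->0x14 len=3 : f1 d7 d5
[2] 0x0c->0x07 len=3 : 3e ef ed
[3] 0x04->0x13 len=3 : 07 f8 ec
[4] 0x01->0x0f len=4 : cc 62 e9 07
[5] 0x06->0x15 len=4 : ec 3e ef ed
query mem[0x07]=0x3e, mem[0x15]=0xec, mem[0x13]=0x07, mem[0x16]=0x3e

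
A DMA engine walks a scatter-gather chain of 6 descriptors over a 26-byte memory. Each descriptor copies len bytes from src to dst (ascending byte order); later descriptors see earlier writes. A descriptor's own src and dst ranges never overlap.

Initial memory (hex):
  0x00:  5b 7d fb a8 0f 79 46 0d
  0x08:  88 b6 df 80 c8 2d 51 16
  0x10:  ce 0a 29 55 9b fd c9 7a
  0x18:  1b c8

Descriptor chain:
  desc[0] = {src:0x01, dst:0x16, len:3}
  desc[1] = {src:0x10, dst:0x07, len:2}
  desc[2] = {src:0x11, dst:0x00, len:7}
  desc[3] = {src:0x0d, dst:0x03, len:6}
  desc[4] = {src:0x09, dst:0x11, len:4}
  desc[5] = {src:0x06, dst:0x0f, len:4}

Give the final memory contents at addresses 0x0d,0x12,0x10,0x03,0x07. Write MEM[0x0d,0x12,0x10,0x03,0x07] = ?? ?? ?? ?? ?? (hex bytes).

MEM[0x0d,0x12,0x10,0x03,0x07] = 2d b6 0a 2d 0a

D0: mem[0x16..0x18] <- [7d fb a8]
D1: mem[0x07..0x08] <- [ce 0a]
D2: mem[0x00..0x06] <- [0a 29 55 9b fd 7d fb]
D3: mem[0x03..0x08] <- [2d 51 16 ce 0a 29]
D4: mem[0x11..0x14] <- [b6 df 80 c8]
D5: mem[0x0f..0x12] <- [ce 0a 29 b6]
query mem[0x0d]=0x2d, mem[0x12]=0xb6, mem[0x10]=0x0a, mem[0x03]=0x2d, mem[0x07]=0x0a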